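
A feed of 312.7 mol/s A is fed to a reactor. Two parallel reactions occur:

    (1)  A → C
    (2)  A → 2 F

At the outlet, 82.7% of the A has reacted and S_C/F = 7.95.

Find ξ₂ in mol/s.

Conversion of A: A consumed = 0.827 × 312.7 = 258.6 mol/s = 1ξ₁ + 1ξ₂.
Selectivity: 1ξ₁ / (2ξ₂) = 7.95 → ξ₁ = 15.9 ξ₂.
Substitute: (1·15.9 + 1) ξ₂ = 258.6 → ξ₂ = 15.3 mol/s, ξ₁ = 243.3 mol/s.
Outlet amounts (n = n₀ + Σ ν·ξ):
  A: 312.7 − 1(243.3) − 1(15.3) = 54.1
  C: 0 + 1(243.3) = 243.3
  F: 0 + 2(15.3) = 30.6

ξ₂ = 15.3 mol/s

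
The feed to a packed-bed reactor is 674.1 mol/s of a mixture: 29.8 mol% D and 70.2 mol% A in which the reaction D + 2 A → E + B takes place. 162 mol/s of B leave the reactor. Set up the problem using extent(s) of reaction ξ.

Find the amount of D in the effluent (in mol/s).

For B: n = n₀ + 1ξ → 162 = 0 + 1ξ, giving ξ = 162 mol/s.
Outlet amounts (n = n₀ + ν ξ):
  D: 200.9 − 1(162) = 38.88
  A: 473.2 − 2(162) = 149.2
  E: 0 + 1(162) = 162
  B: 0 + 1(162) = 162

38.9 mol/s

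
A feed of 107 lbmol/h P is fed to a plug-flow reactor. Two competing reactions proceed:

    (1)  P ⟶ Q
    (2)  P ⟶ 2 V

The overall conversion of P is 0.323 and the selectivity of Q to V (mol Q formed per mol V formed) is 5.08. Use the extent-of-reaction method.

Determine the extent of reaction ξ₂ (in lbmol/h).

ξ₂ = 3.1 lbmol/h

Conversion of P: P consumed = 0.323 × 107 = 34.56 lbmol/h = 1ξ₁ + 1ξ₂.
Selectivity: 1ξ₁ / (2ξ₂) = 5.08 → ξ₁ = 10.16 ξ₂.
Substitute: (1·10.16 + 1) ξ₂ = 34.56 → ξ₂ = 3.097 lbmol/h, ξ₁ = 31.46 lbmol/h.
Outlet amounts (n = n₀ + Σ ν·ξ):
  P: 107 − 1(31.46) − 1(3.097) = 72.44
  Q: 0 + 1(31.46) = 31.46
  V: 0 + 2(3.097) = 6.194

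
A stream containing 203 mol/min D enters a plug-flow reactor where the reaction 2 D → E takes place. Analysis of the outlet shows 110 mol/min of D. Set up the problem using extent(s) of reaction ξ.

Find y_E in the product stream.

For D: n = n₀ − 2ξ → 110 = 203 − 2ξ, giving ξ = 46.5 mol/min.
Outlet amounts (n = n₀ + ν ξ):
  D: 203 − 2(46.5) = 110
  E: 0 + 1(46.5) = 46.5
Total out = 156.5 mol/min; y_E = 46.5 / 156.5 = 0.2971.

0.297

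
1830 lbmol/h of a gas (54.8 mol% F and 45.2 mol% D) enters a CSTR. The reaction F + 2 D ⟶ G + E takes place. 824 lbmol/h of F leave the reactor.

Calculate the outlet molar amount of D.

469 lbmol/h

For F: n = n₀ − 1ξ → 824 = 1003 − 1ξ, giving ξ = 178.8 lbmol/h.
Outlet amounts (n = n₀ + ν ξ):
  F: 1003 − 1(178.8) = 824
  D: 827.2 − 2(178.8) = 469.5
  G: 0 + 1(178.8) = 178.8
  E: 0 + 1(178.8) = 178.8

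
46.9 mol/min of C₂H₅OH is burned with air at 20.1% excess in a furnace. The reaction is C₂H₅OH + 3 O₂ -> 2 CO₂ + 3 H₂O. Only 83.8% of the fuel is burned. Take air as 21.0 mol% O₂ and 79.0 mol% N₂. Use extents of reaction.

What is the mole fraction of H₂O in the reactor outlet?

Stoichiometric O₂ = 3 × 46.9 = 140.7 mol/min; O₂ fed = 140.7 × 1.201 = 169 mol/min.
N₂ fed = 169 × 79/21 = 635.7 mol/min.
Fuel reacted = 0.838 × 46.9 → ξ = 39.3 mol/min.
Outlet (n = n₀ + ν ξ):
  C₂H₅OH: 46.9 − 1(39.3) = 7.598
  O₂: 169 − 3(39.3) = 51.07
  N₂: 635.7 (inert)
  CO₂: 0 + 2(39.3) = 78.6
  H₂O: 0 + 3(39.3) = 117.9
Total out = 890.9 mol/min; y_H₂O = 117.9 / 890.9 = 0.1323.

0.132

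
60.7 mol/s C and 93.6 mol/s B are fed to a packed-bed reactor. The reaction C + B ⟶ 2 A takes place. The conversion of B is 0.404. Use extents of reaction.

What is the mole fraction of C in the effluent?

0.148

B reacted = 0.404 × 93.6 = 37.81 mol/s; ν_B = −1, so ξ = 37.81/1 = 37.81 mol/s.
Outlet amounts (n = n₀ + ν ξ):
  C: 60.7 − 1(37.81) = 22.89
  B: 93.6 − 1(37.81) = 55.79
  A: 0 + 2(37.81) = 75.63
Total out = 154.3 mol/s; y_C = 22.89 / 154.3 = 0.1483.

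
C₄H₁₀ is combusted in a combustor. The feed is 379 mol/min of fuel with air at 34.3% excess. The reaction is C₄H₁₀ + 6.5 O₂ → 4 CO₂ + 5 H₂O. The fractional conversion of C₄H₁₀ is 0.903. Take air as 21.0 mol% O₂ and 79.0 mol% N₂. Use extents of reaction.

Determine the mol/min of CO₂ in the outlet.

1370 mol/min

Stoichiometric O₂ = 6.5 × 379 = 2464 mol/min; O₂ fed = 2464 × 1.343 = 3308 mol/min.
N₂ fed = 3308 × 79/21 = 12450 mol/min.
Fuel reacted = 0.903 × 379 → ξ = 342.2 mol/min.
Outlet (n = n₀ + ν ξ):
  C₄H₁₀: 379 − 1(342.2) = 36.76
  O₂: 3308 − 6.5(342.2) = 1084
  N₂: 12450 (inert)
  CO₂: 0 + 4(342.2) = 1369
  H₂O: 0 + 5(342.2) = 1711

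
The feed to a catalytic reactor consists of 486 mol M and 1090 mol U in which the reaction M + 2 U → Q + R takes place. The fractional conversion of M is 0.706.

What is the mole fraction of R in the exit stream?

M reacted = 0.706 × 486 = 343.1 mol; ν_M = −1, so ξ = 343.1/1 = 343.1 mol.
Outlet amounts (n = n₀ + ν ξ):
  M: 486 − 1(343.1) = 142.9
  U: 1090 − 2(343.1) = 403.8
  Q: 0 + 1(343.1) = 343.1
  R: 0 + 1(343.1) = 343.1
Total out = 1233 mol; y_R = 343.1 / 1233 = 0.2783.

0.278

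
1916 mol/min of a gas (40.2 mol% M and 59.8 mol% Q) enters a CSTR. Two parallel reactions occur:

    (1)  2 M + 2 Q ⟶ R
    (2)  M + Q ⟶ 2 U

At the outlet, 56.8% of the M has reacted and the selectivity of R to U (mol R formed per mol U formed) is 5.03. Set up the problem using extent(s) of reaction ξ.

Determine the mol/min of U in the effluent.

41.4 mol/min

Conversion of M: M consumed = 0.568 × 770.2 = 437.5 mol/min = 2ξ₁ + 1ξ₂.
Selectivity: 1ξ₁ / (2ξ₂) = 5.03 → ξ₁ = 10.06 ξ₂.
Substitute: (2·10.06 + 1) ξ₂ = 437.5 → ξ₂ = 20.71 mol/min, ξ₁ = 208.4 mol/min.
Outlet amounts (n = n₀ + Σ ν·ξ):
  M: 770.2 − 2(208.4) − 1(20.71) = 332.7
  Q: 1146 − 2(208.4) − 1(20.71) = 708.3
  R: 0 + 1(208.4) = 208.4
  U: 0 + 2(20.71) = 41.43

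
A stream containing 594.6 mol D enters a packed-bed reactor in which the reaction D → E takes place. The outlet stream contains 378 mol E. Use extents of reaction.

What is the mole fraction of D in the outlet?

0.364

For E: n = n₀ + 1ξ → 378 = 0 + 1ξ, giving ξ = 378 mol.
Outlet amounts (n = n₀ + ν ξ):
  D: 594.6 − 1(378) = 216.6
  E: 0 + 1(378) = 378
Total out = 594.6 mol; y_D = 216.6 / 594.6 = 0.3643.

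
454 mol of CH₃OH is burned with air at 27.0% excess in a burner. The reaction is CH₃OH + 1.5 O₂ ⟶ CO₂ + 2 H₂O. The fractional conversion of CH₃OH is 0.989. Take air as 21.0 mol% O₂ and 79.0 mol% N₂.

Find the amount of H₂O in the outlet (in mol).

898 mol

Stoichiometric O₂ = 1.5 × 454 = 681 mol; O₂ fed = 681 × 1.270 = 864.9 mol.
N₂ fed = 864.9 × 79/21 = 3254 mol.
Fuel reacted = 0.989 × 454 → ξ = 449 mol.
Outlet (n = n₀ + ν ξ):
  CH₃OH: 454 − 1(449) = 4.994
  O₂: 864.9 − 1.5(449) = 191.4
  N₂: 3254 (inert)
  CO₂: 0 + 1(449) = 449
  H₂O: 0 + 2(449) = 898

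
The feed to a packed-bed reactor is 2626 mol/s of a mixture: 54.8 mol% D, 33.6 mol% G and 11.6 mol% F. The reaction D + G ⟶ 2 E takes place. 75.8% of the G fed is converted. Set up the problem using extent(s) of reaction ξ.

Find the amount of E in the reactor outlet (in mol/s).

1340 mol/s

G reacted = 0.758 × 882.3 = 668.8 mol/s; ν_G = −1, so ξ = 668.8/1 = 668.8 mol/s.
Outlet amounts (n = n₀ + ν ξ):
  D: 1439 − 1(668.8) = 770.2
  G: 882.3 − 1(668.8) = 213.5
  E: 0 + 2(668.8) = 1338
  F: 304.6 (inert)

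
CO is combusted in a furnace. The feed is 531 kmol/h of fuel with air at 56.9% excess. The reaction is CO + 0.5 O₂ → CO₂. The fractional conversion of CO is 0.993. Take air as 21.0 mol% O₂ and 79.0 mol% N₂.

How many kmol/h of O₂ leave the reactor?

153 kmol/h

Stoichiometric O₂ = 0.5 × 531 = 265.5 kmol/h; O₂ fed = 265.5 × 1.569 = 416.6 kmol/h.
N₂ fed = 416.6 × 79/21 = 1567 kmol/h.
Fuel reacted = 0.993 × 531 → ξ = 527.3 kmol/h.
Outlet (n = n₀ + ν ξ):
  CO: 531 − 1(527.3) = 3.717
  O₂: 416.6 − 0.5(527.3) = 152.9
  N₂: 1567 (inert)
  CO₂: 0 + 1(527.3) = 527.3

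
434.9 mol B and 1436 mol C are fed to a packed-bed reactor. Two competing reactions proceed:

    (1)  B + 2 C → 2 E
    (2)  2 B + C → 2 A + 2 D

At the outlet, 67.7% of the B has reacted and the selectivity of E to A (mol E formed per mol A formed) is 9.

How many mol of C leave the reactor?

927 mol

Conversion of B: B consumed = 0.677 × 434.9 = 294.4 mol = 1ξ₁ + 2ξ₂.
Selectivity: 2ξ₁ / (2ξ₂) = 9 → ξ₁ = 9 ξ₂.
Substitute: (1·9 + 2) ξ₂ = 294.4 → ξ₂ = 26.77 mol, ξ₁ = 240.9 mol.
Outlet amounts (n = n₀ + Σ ν·ξ):
  B: 434.9 − 1(240.9) − 2(26.77) = 140.5
  C: 1436 − 2(240.9) − 1(26.77) = 927.4
  E: 0 + 2(240.9) = 481.8
  A: 0 + 2(26.77) = 53.53
  D: 0 + 2(26.77) = 53.53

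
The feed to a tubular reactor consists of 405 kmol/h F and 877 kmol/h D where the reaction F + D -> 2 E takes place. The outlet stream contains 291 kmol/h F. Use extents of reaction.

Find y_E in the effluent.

0.178

For F: n = n₀ − 1ξ → 291 = 405 − 1ξ, giving ξ = 114 kmol/h.
Outlet amounts (n = n₀ + ν ξ):
  F: 405 − 1(114) = 291
  D: 877 − 1(114) = 763
  E: 0 + 2(114) = 228
Total out = 1282 kmol/h; y_E = 228 / 1282 = 0.1778.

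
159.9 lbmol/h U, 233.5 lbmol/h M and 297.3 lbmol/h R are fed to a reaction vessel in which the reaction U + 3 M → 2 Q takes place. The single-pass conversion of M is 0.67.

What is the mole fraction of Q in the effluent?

0.178

M reacted = 0.67 × 233.5 = 156.4 lbmol/h; ν_M = −3, so ξ = 156.4/3 = 52.15 lbmol/h.
Outlet amounts (n = n₀ + ν ξ):
  U: 159.9 − 1(52.15) = 107.8
  M: 233.5 − 3(52.15) = 77.05
  Q: 0 + 2(52.15) = 104.3
  R: 297.3 (inert)
Total out = 586.4 lbmol/h; y_Q = 104.3 / 586.4 = 0.1779.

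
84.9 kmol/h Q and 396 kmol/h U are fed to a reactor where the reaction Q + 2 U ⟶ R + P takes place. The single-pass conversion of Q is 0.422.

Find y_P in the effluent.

0.0805

Q reacted = 0.422 × 84.9 = 35.83 kmol/h; ν_Q = −1, so ξ = 35.83/1 = 35.83 kmol/h.
Outlet amounts (n = n₀ + ν ξ):
  Q: 84.9 − 1(35.83) = 49.07
  U: 396 − 2(35.83) = 324.3
  R: 0 + 1(35.83) = 35.83
  P: 0 + 1(35.83) = 35.83
Total out = 445.1 kmol/h; y_P = 35.83 / 445.1 = 0.0805.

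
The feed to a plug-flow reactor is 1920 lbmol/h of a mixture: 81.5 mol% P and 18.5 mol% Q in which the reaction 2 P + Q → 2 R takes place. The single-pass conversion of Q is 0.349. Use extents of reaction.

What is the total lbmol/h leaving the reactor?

Q reacted = 0.349 × 355.2 = 124 lbmol/h; ν_Q = −1, so ξ = 124/1 = 124 lbmol/h.
Outlet amounts (n = n₀ + ν ξ):
  P: 1565 − 2(124) = 1317
  Q: 355.2 − 1(124) = 231.2
  R: 0 + 2(124) = 247.9
Total out = 1317 + 231.2 + 247.9 = 1796 lbmol/h.

1800 lbmol/h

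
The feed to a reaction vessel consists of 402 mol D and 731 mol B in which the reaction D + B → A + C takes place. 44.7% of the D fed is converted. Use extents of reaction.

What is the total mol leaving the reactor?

D reacted = 0.447 × 402 = 179.7 mol; ν_D = −1, so ξ = 179.7/1 = 179.7 mol.
Outlet amounts (n = n₀ + ν ξ):
  D: 402 − 1(179.7) = 222.3
  B: 731 − 1(179.7) = 551.3
  A: 0 + 1(179.7) = 179.7
  C: 0 + 1(179.7) = 179.7
Total out = 222.3 + 551.3 + 179.7 + 179.7 = 1133 mol.

1130 mol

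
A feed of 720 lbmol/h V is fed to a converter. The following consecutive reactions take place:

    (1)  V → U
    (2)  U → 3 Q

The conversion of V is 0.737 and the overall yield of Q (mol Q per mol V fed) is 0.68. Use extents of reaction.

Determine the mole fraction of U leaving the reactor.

Conversion of V: V consumed = 1ξ₁ = 0.737 × 720 → ξ₁ = 530.6 lbmol/h.
Yield of Q: 3ξ₂ / 720 = 0.68 → ξ₂ = 163.2 lbmol/h.
Outlet amounts (n = n₀ + Σ ν·ξ):
  V: 720 − 1(530.6) = 189.4
  U: 0 + 1(530.6) − 1(163.2) = 367.4
  Q: 0 + 3(163.2) = 489.6
Total out = 1046 lbmol/h; y_U = 367.4 / 1046 = 0.3511.

0.351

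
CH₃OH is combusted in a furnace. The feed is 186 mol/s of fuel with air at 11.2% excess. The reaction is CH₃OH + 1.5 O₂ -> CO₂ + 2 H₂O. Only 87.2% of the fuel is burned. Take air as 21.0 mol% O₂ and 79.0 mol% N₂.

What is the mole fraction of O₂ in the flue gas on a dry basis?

0.0472

Stoichiometric O₂ = 1.5 × 186 = 279 mol/s; O₂ fed = 279 × 1.112 = 310.2 mol/s.
N₂ fed = 310.2 × 79/21 = 1167 mol/s.
Fuel reacted = 0.872 × 186 → ξ = 162.2 mol/s.
Outlet (n = n₀ + ν ξ):
  CH₃OH: 186 − 1(162.2) = 23.81
  O₂: 310.2 − 1.5(162.2) = 66.96
  N₂: 1167 (inert)
  CO₂: 0 + 1(162.2) = 162.2
  H₂O: 0 + 2(162.2) = 324.4
Dry total = 1420 mol/s; y_O₂ (dry) = 66.96 / 1420 = 0.04715.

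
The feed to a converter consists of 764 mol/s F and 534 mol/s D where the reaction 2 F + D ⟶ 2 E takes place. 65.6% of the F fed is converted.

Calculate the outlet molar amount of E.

F reacted = 0.656 × 764 = 501.2 mol/s; ν_F = −2, so ξ = 501.2/2 = 250.6 mol/s.
Outlet amounts (n = n₀ + ν ξ):
  F: 764 − 2(250.6) = 262.8
  D: 534 − 1(250.6) = 283.4
  E: 0 + 2(250.6) = 501.2

501 mol/s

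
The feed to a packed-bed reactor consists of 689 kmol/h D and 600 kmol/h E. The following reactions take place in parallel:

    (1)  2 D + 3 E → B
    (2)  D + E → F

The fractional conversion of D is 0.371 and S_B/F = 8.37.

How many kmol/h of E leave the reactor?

224 kmol/h

Conversion of D: D consumed = 0.371 × 689 = 255.6 kmol/h = 2ξ₁ + 1ξ₂.
Selectivity: 1ξ₁ / (1ξ₂) = 8.37 → ξ₁ = 8.37 ξ₂.
Substitute: (2·8.37 + 1) ξ₂ = 255.6 → ξ₂ = 14.41 kmol/h, ξ₁ = 120.6 kmol/h.
Outlet amounts (n = n₀ + Σ ν·ξ):
  D: 689 − 2(120.6) − 1(14.41) = 433.4
  E: 600 − 3(120.6) − 1(14.41) = 223.8
  B: 0 + 1(120.6) = 120.6
  F: 0 + 1(14.41) = 14.41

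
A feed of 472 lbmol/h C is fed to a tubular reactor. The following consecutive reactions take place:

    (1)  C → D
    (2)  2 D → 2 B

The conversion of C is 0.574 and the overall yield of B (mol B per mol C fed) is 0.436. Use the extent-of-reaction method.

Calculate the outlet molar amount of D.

Conversion of C: C consumed = 1ξ₁ = 0.574 × 472 → ξ₁ = 270.9 lbmol/h.
Yield of B: 2ξ₂ / 472 = 0.436 → ξ₂ = 102.9 lbmol/h.
Outlet amounts (n = n₀ + Σ ν·ξ):
  C: 472 − 1(270.9) = 201.1
  D: 0 + 1(270.9) − 2(102.9) = 65.14
  B: 0 + 2(102.9) = 205.8

65.1 lbmol/h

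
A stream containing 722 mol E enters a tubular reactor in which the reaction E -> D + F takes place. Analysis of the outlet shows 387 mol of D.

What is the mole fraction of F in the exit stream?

0.349

For D: n = n₀ + 1ξ → 387 = 0 + 1ξ, giving ξ = 387 mol.
Outlet amounts (n = n₀ + ν ξ):
  E: 722 − 1(387) = 335
  D: 0 + 1(387) = 387
  F: 0 + 1(387) = 387
Total out = 1109 mol; y_F = 387 / 1109 = 0.349.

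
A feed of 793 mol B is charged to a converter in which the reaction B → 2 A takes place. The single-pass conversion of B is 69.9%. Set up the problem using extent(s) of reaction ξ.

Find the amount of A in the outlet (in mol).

B reacted = 0.699 × 793 = 554.3 mol; ν_B = −1, so ξ = 554.3/1 = 554.3 mol.
Outlet amounts (n = n₀ + ν ξ):
  B: 793 − 1(554.3) = 238.7
  A: 0 + 2(554.3) = 1109

1110 mol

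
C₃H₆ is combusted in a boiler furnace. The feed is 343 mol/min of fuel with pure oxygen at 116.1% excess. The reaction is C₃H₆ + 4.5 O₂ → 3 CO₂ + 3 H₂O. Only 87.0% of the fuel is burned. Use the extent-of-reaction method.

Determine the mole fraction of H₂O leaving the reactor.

0.234

Stoichiometric O₂ = 4.5 × 343 = 1544 mol/min; O₂ fed = 1544 × 2.161 = 3336 mol/min.
Fuel reacted = 0.87 × 343 → ξ = 298.4 mol/min.
Outlet (n = n₀ + ν ξ):
  C₃H₆: 343 − 1(298.4) = 44.59
  O₂: 3336 − 4.5(298.4) = 1993
  CO₂: 0 + 3(298.4) = 895.2
  H₂O: 0 + 3(298.4) = 895.2
Total out = 3828 mol/min; y_H₂O = 895.2 / 3828 = 0.2339.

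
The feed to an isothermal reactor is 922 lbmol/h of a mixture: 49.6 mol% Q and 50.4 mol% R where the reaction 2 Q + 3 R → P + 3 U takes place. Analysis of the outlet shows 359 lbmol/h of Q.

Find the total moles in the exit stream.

873 lbmol/h

For Q: n = n₀ − 2ξ → 359 = 457.3 − 2ξ, giving ξ = 49.16 lbmol/h.
Outlet amounts (n = n₀ + ν ξ):
  Q: 457.3 − 2(49.16) = 359
  R: 464.7 − 3(49.16) = 317.2
  P: 0 + 1(49.16) = 49.16
  U: 0 + 3(49.16) = 147.5
Total out = 359 + 317.2 + 49.16 + 147.5 = 872.8 lbmol/h.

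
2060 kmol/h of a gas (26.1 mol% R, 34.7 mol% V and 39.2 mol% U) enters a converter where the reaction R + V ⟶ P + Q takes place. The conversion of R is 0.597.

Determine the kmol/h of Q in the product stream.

321 kmol/h

R reacted = 0.597 × 537.7 = 321 kmol/h; ν_R = −1, so ξ = 321/1 = 321 kmol/h.
Outlet amounts (n = n₀ + ν ξ):
  R: 537.7 − 1(321) = 216.7
  V: 714.8 − 1(321) = 393.8
  P: 0 + 1(321) = 321
  Q: 0 + 1(321) = 321
  U: 807.5 (inert)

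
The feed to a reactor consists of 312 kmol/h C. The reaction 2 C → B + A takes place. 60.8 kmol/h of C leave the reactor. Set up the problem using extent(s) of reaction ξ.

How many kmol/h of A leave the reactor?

126 kmol/h

For C: n = n₀ − 2ξ → 60.8 = 312 − 2ξ, giving ξ = 125.6 kmol/h.
Outlet amounts (n = n₀ + ν ξ):
  C: 312 − 2(125.6) = 60.8
  B: 0 + 1(125.6) = 125.6
  A: 0 + 1(125.6) = 125.6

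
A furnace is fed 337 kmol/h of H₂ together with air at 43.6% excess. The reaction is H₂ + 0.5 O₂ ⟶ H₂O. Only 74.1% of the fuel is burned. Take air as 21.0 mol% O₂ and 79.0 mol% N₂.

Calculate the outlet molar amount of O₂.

Stoichiometric O₂ = 0.5 × 337 = 168.5 kmol/h; O₂ fed = 168.5 × 1.436 = 242 kmol/h.
N₂ fed = 242 × 79/21 = 910.3 kmol/h.
Fuel reacted = 0.741 × 337 → ξ = 249.7 kmol/h.
Outlet (n = n₀ + ν ξ):
  H₂: 337 − 1(249.7) = 87.28
  O₂: 242 − 0.5(249.7) = 117.1
  N₂: 910.3 (inert)
  H₂O: 0 + 1(249.7) = 249.7

117 kmol/h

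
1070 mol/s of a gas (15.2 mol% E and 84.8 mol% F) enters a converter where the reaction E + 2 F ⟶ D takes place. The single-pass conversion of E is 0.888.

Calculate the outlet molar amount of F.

E reacted = 0.888 × 162.6 = 144.4 mol/s; ν_E = −1, so ξ = 144.4/1 = 144.4 mol/s.
Outlet amounts (n = n₀ + ν ξ):
  E: 162.6 − 1(144.4) = 18.22
  F: 907.4 − 2(144.4) = 618.5
  D: 0 + 1(144.4) = 144.4

619 mol/s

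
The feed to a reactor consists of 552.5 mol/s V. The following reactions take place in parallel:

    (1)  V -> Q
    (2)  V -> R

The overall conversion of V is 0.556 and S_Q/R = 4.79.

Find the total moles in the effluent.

552 mol/s

Conversion of V: V consumed = 0.556 × 552.5 = 307.2 mol/s = 1ξ₁ + 1ξ₂.
Selectivity: 1ξ₁ / (1ξ₂) = 4.79 → ξ₁ = 4.79 ξ₂.
Substitute: (1·4.79 + 1) ξ₂ = 307.2 → ξ₂ = 53.06 mol/s, ξ₁ = 254.1 mol/s.
Outlet amounts (n = n₀ + Σ ν·ξ):
  V: 552.5 − 1(254.1) − 1(53.06) = 245.3
  Q: 0 + 1(254.1) = 254.1
  R: 0 + 1(53.06) = 53.06
Total out = 245.3 + 254.1 + 53.06 = 552.5 mol/s.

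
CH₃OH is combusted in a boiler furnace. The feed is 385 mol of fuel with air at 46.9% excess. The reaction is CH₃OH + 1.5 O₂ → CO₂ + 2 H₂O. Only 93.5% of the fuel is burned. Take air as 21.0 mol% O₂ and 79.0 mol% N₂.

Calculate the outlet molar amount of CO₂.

360 mol

Stoichiometric O₂ = 1.5 × 385 = 577.5 mol; O₂ fed = 577.5 × 1.469 = 848.3 mol.
N₂ fed = 848.3 × 79/21 = 3191 mol.
Fuel reacted = 0.935 × 385 → ξ = 360 mol.
Outlet (n = n₀ + ν ξ):
  CH₃OH: 385 − 1(360) = 25.02
  O₂: 848.3 − 1.5(360) = 308.4
  N₂: 3191 (inert)
  CO₂: 0 + 1(360) = 360
  H₂O: 0 + 2(360) = 720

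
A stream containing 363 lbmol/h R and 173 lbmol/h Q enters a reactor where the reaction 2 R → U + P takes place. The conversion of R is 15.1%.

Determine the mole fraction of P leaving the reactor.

R reacted = 0.151 × 363 = 54.81 lbmol/h; ν_R = −2, so ξ = 54.81/2 = 27.41 lbmol/h.
Outlet amounts (n = n₀ + ν ξ):
  R: 363 − 2(27.41) = 308.2
  U: 0 + 1(27.41) = 27.41
  P: 0 + 1(27.41) = 27.41
  Q: 173 (inert)
Total out = 536 lbmol/h; y_P = 27.41 / 536 = 0.05113.

0.0511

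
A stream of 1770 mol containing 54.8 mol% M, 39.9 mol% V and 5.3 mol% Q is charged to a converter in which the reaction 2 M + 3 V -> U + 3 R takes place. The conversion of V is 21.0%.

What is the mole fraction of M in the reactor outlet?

V reacted = 0.21 × 706.2 = 148.3 mol; ν_V = −3, so ξ = 148.3/3 = 49.44 mol.
Outlet amounts (n = n₀ + ν ξ):
  M: 970 − 2(49.44) = 871.1
  V: 706.2 − 3(49.44) = 557.9
  U: 0 + 1(49.44) = 49.44
  R: 0 + 3(49.44) = 148.3
  Q: 93.81 (inert)
Total out = 1721 mol; y_M = 871.1 / 1721 = 0.5063.

0.506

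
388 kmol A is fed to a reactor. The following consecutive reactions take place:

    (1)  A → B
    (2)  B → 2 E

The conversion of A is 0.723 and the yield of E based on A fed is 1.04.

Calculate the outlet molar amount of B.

78.8 kmol

Conversion of A: A consumed = 1ξ₁ = 0.723 × 388 → ξ₁ = 280.5 kmol.
Yield of E: 2ξ₂ / 388 = 1.04 → ξ₂ = 201.8 kmol.
Outlet amounts (n = n₀ + Σ ν·ξ):
  A: 388 − 1(280.5) = 107.5
  B: 0 + 1(280.5) − 1(201.8) = 78.76
  E: 0 + 2(201.8) = 403.5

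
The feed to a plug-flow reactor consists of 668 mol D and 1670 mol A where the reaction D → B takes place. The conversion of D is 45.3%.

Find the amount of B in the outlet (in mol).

D reacted = 0.453 × 668 = 302.6 mol; ν_D = −1, so ξ = 302.6/1 = 302.6 mol.
Outlet amounts (n = n₀ + ν ξ):
  D: 668 − 1(302.6) = 365.4
  B: 0 + 1(302.6) = 302.6
  A: 1670 (inert)

303 mol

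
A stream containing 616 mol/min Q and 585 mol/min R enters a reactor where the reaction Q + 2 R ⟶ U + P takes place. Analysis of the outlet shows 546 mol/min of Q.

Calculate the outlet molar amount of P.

For Q: n = n₀ − 1ξ → 546 = 616 − 1ξ, giving ξ = 70 mol/min.
Outlet amounts (n = n₀ + ν ξ):
  Q: 616 − 1(70) = 546
  R: 585 − 2(70) = 445
  U: 0 + 1(70) = 70
  P: 0 + 1(70) = 70

70 mol/min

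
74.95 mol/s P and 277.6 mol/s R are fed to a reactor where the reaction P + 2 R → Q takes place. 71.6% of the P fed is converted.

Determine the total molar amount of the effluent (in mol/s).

P reacted = 0.716 × 74.95 = 53.66 mol/s; ν_P = −1, so ξ = 53.66/1 = 53.66 mol/s.
Outlet amounts (n = n₀ + ν ξ):
  P: 74.95 − 1(53.66) = 21.29
  R: 277.6 − 2(53.66) = 170.3
  Q: 0 + 1(53.66) = 53.66
Total out = 21.29 + 170.3 + 53.66 = 245.2 mol/s.

245 mol/s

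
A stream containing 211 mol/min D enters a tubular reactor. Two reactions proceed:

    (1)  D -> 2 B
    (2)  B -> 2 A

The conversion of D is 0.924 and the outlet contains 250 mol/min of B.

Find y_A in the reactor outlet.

Conversion of D: D consumed = 1ξ₁ = 0.924 × 211 → ξ₁ = 195 mol/min.
B balance: n_B = 0 + 2ξ₁ − 1ξ₂ = 250 → ξ₂ = (2·195 − 250)/1 = 139.9 mol/min.
Outlet amounts (n = n₀ + Σ ν·ξ):
  D: 211 − 1(195) = 16.04
  B: 0 + 2(195) − 1(139.9) = 250
  A: 0 + 2(139.9) = 279.9
Total out = 545.9 mol/min; y_A = 279.9 / 545.9 = 0.5127.

0.513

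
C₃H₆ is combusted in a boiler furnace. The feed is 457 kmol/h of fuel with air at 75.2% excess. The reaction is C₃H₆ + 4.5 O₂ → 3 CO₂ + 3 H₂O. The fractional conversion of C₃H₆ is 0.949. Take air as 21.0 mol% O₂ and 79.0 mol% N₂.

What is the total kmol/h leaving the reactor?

17800 kmol/h

Stoichiometric O₂ = 4.5 × 457 = 2056 kmol/h; O₂ fed = 2056 × 1.752 = 3603 kmol/h.
N₂ fed = 3603 × 79/21 = 13550 kmol/h.
Fuel reacted = 0.949 × 457 → ξ = 433.7 kmol/h.
Outlet (n = n₀ + ν ξ):
  C₃H₆: 457 − 1(433.7) = 23.31
  O₂: 3603 − 4.5(433.7) = 1651
  N₂: 13550 (inert)
  CO₂: 0 + 3(433.7) = 1301
  H₂O: 0 + 3(433.7) = 1301
Total out = 23.31 + 1651 + 13550 + 1301 + 1301 = 17830 kmol/h.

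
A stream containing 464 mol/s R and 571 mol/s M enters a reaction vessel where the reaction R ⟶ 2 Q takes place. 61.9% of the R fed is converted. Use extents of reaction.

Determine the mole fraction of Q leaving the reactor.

R reacted = 0.619 × 464 = 287.2 mol/s; ν_R = −1, so ξ = 287.2/1 = 287.2 mol/s.
Outlet amounts (n = n₀ + ν ξ):
  R: 464 − 1(287.2) = 176.8
  Q: 0 + 2(287.2) = 574.4
  M: 571 (inert)
Total out = 1322 mol/s; y_Q = 574.4 / 1322 = 0.4344.

0.434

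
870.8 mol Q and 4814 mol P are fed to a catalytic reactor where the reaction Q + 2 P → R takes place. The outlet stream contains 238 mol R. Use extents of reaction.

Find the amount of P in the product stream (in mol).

4340 mol

For R: n = n₀ + 1ξ → 238 = 0 + 1ξ, giving ξ = 238 mol.
Outlet amounts (n = n₀ + ν ξ):
  Q: 870.8 − 1(238) = 632.8
  P: 4814 − 2(238) = 4338
  R: 0 + 1(238) = 238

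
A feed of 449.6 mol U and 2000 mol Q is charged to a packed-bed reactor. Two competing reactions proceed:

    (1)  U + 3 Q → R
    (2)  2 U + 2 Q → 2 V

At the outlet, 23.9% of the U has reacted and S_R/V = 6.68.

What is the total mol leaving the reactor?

2160 mol

Conversion of U: U consumed = 0.239 × 449.6 = 107.5 mol = 1ξ₁ + 2ξ₂.
Selectivity: 1ξ₁ / (2ξ₂) = 6.68 → ξ₁ = 13.36 ξ₂.
Substitute: (1·13.36 + 2) ξ₂ = 107.5 → ξ₂ = 6.996 mol, ξ₁ = 93.46 mol.
Outlet amounts (n = n₀ + Σ ν·ξ):
  U: 449.6 − 1(93.46) − 2(6.996) = 342.1
  Q: 2000 − 3(93.46) − 2(6.996) = 1706
  R: 0 + 1(93.46) = 93.46
  V: 0 + 2(6.996) = 13.99
Total out = 342.1 + 1706 + 93.46 + 13.99 = 2155 mol.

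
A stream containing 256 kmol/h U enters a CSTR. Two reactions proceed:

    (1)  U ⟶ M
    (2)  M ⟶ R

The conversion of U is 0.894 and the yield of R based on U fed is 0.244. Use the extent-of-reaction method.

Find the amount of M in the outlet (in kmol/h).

Conversion of U: U consumed = 1ξ₁ = 0.894 × 256 → ξ₁ = 228.9 kmol/h.
Yield of R: 1ξ₂ / 256 = 0.244 → ξ₂ = 62.46 kmol/h.
Outlet amounts (n = n₀ + Σ ν·ξ):
  U: 256 − 1(228.9) = 27.14
  M: 0 + 1(228.9) − 1(62.46) = 166.4
  R: 0 + 1(62.46) = 62.46

166 kmol/h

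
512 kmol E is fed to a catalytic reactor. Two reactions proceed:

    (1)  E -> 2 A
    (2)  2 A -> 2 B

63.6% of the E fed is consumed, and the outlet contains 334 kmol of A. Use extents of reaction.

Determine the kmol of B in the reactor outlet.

317 kmol

Conversion of E: E consumed = 1ξ₁ = 0.636 × 512 → ξ₁ = 325.6 kmol.
A balance: n_A = 0 + 2ξ₁ − 2ξ₂ = 334 → ξ₂ = (2·325.6 − 334)/2 = 158.6 kmol.
Outlet amounts (n = n₀ + Σ ν·ξ):
  E: 512 − 1(325.6) = 186.4
  A: 0 + 2(325.6) − 2(158.6) = 334
  B: 0 + 2(158.6) = 317.3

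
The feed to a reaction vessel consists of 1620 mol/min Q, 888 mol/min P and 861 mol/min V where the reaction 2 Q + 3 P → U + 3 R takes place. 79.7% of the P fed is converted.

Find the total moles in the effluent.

P reacted = 0.797 × 888 = 707.7 mol/min; ν_P = −3, so ξ = 707.7/3 = 235.9 mol/min.
Outlet amounts (n = n₀ + ν ξ):
  Q: 1620 − 2(235.9) = 1148
  P: 888 − 3(235.9) = 180.3
  U: 0 + 1(235.9) = 235.9
  R: 0 + 3(235.9) = 707.7
  V: 861 (inert)
Total out = 1148 + 180.3 + 235.9 + 707.7 + 861 = 3133 mol/min.

3130 mol/min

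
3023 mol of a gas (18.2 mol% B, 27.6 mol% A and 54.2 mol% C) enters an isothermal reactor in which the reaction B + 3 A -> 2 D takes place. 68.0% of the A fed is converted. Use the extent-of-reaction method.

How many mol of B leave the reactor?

A reacted = 0.68 × 834.3 = 567.4 mol; ν_A = −3, so ξ = 567.4/3 = 189.1 mol.
Outlet amounts (n = n₀ + ν ξ):
  B: 550.2 − 1(189.1) = 361.1
  A: 834.3 − 3(189.1) = 267
  D: 0 + 2(189.1) = 378.2
  C: 1638 (inert)

361 mol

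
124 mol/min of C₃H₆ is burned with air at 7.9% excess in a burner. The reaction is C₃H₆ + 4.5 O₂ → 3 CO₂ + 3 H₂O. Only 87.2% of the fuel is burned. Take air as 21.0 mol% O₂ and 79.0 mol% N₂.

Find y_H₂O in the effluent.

0.107

Stoichiometric O₂ = 4.5 × 124 = 558 mol/min; O₂ fed = 558 × 1.079 = 602.1 mol/min.
N₂ fed = 602.1 × 79/21 = 2265 mol/min.
Fuel reacted = 0.872 × 124 → ξ = 108.1 mol/min.
Outlet (n = n₀ + ν ξ):
  C₃H₆: 124 − 1(108.1) = 15.87
  O₂: 602.1 − 4.5(108.1) = 115.5
  N₂: 2265 (inert)
  CO₂: 0 + 3(108.1) = 324.4
  H₂O: 0 + 3(108.1) = 324.4
Total out = 3045 mol/min; y_H₂O = 324.4 / 3045 = 0.1065.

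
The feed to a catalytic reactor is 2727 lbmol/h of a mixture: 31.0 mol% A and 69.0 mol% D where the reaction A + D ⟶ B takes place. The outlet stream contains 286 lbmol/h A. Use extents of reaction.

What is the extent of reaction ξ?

ξ = 559 lbmol/h

For A: n = n₀ − 1ξ → 286 = 845.4 − 1ξ, giving ξ = 559.4 lbmol/h.
Outlet amounts (n = n₀ + ν ξ):
  A: 845.4 − 1(559.4) = 286
  D: 1882 − 1(559.4) = 1322
  B: 0 + 1(559.4) = 559.4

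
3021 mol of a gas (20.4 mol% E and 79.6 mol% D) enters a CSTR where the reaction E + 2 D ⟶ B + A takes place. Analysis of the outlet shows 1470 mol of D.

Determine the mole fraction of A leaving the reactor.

0.183

For D: n = n₀ − 2ξ → 1470 = 2405 − 2ξ, giving ξ = 467.4 mol.
Outlet amounts (n = n₀ + ν ξ):
  E: 616.3 − 1(467.4) = 148.9
  D: 2405 − 2(467.4) = 1470
  B: 0 + 1(467.4) = 467.4
  A: 0 + 1(467.4) = 467.4
Total out = 2554 mol; y_A = 467.4 / 2554 = 0.183.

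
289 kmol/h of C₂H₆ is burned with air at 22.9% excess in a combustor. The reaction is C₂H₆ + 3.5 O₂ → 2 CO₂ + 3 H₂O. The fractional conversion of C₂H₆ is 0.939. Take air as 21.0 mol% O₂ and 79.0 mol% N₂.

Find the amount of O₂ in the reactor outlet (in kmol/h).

Stoichiometric O₂ = 3.5 × 289 = 1012 kmol/h; O₂ fed = 1012 × 1.229 = 1243 kmol/h.
N₂ fed = 1243 × 79/21 = 4677 kmol/h.
Fuel reacted = 0.939 × 289 → ξ = 271.4 kmol/h.
Outlet (n = n₀ + ν ξ):
  C₂H₆: 289 − 1(271.4) = 17.63
  O₂: 1243 − 3.5(271.4) = 293.3
  N₂: 4677 (inert)
  CO₂: 0 + 2(271.4) = 542.7
  H₂O: 0 + 3(271.4) = 814.1

293 kmol/h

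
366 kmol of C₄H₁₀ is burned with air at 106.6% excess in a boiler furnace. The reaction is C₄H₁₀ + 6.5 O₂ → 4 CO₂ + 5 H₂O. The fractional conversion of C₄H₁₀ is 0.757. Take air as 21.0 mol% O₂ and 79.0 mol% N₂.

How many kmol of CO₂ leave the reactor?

1110 kmol

Stoichiometric O₂ = 6.5 × 366 = 2379 kmol; O₂ fed = 2379 × 2.066 = 4915 kmol.
N₂ fed = 4915 × 79/21 = 18490 kmol.
Fuel reacted = 0.757 × 366 → ξ = 277.1 kmol.
Outlet (n = n₀ + ν ξ):
  C₄H₁₀: 366 − 1(277.1) = 88.94
  O₂: 4915 − 6.5(277.1) = 3114
  N₂: 18490 (inert)
  CO₂: 0 + 4(277.1) = 1108
  H₂O: 0 + 5(277.1) = 1385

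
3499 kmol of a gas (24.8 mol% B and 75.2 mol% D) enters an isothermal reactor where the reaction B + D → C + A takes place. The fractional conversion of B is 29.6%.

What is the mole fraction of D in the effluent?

0.679

B reacted = 0.296 × 867.8 = 256.9 kmol; ν_B = −1, so ξ = 256.9/1 = 256.9 kmol.
Outlet amounts (n = n₀ + ν ξ):
  B: 867.8 − 1(256.9) = 610.9
  D: 2631 − 1(256.9) = 2374
  C: 0 + 1(256.9) = 256.9
  A: 0 + 1(256.9) = 256.9
Total out = 3499 kmol; y_D = 2374 / 3499 = 0.6786.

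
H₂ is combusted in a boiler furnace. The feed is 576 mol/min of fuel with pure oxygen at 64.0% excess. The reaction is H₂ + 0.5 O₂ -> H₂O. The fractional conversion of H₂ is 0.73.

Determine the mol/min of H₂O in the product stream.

Stoichiometric O₂ = 0.5 × 576 = 288 mol/min; O₂ fed = 288 × 1.640 = 472.3 mol/min.
Fuel reacted = 0.73 × 576 → ξ = 420.5 mol/min.
Outlet (n = n₀ + ν ξ):
  H₂: 576 − 1(420.5) = 155.5
  O₂: 472.3 − 0.5(420.5) = 262.1
  H₂O: 0 + 1(420.5) = 420.5

420 mol/min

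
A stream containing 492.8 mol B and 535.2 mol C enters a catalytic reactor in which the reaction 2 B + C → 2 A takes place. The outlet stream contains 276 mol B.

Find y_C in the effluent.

For B: n = n₀ − 2ξ → 276 = 492.8 − 2ξ, giving ξ = 108.4 mol.
Outlet amounts (n = n₀ + ν ξ):
  B: 492.8 − 2(108.4) = 276
  C: 535.2 − 1(108.4) = 426.8
  A: 0 + 2(108.4) = 216.8
Total out = 919.6 mol; y_C = 426.8 / 919.6 = 0.4641.

0.464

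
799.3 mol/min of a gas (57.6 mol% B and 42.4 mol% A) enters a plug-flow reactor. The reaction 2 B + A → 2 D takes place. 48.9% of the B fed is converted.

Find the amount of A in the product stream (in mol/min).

B reacted = 0.489 × 460.4 = 225.1 mol/min; ν_B = −2, so ξ = 225.1/2 = 112.6 mol/min.
Outlet amounts (n = n₀ + ν ξ):
  B: 460.4 − 2(112.6) = 235.3
  A: 338.9 − 1(112.6) = 226.3
  D: 0 + 2(112.6) = 225.1

226 mol/min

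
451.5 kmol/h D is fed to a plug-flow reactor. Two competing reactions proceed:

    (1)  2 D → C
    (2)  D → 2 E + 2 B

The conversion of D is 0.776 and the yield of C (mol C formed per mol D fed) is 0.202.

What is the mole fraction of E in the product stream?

0.389

Yield of C: 1ξ₁ / 451.5 = 0.202 → ξ₁ = 91.2 kmol/h.
Conversion of D: 2ξ₁ + 1ξ₂ = 0.776 × 451.5 = 350.4 → ξ₂ = 168 kmol/h.
Outlet amounts (n = n₀ + Σ ν·ξ):
  D: 451.5 − 2(91.2) − 1(168) = 101.1
  C: 0 + 1(91.2) = 91.2
  E: 0 + 2(168) = 335.9
  B: 0 + 2(168) = 335.9
Total out = 864.2 kmol/h; y_E = 335.9 / 864.2 = 0.3887.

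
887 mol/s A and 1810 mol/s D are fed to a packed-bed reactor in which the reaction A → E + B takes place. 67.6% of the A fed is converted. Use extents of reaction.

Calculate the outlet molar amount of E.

600 mol/s

A reacted = 0.676 × 887 = 599.6 mol/s; ν_A = −1, so ξ = 599.6/1 = 599.6 mol/s.
Outlet amounts (n = n₀ + ν ξ):
  A: 887 − 1(599.6) = 287.4
  E: 0 + 1(599.6) = 599.6
  B: 0 + 1(599.6) = 599.6
  D: 1810 (inert)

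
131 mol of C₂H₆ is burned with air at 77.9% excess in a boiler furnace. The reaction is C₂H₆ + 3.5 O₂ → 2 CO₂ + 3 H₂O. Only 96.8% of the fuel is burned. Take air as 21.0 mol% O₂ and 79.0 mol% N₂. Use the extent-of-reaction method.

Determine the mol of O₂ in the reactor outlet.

372 mol

Stoichiometric O₂ = 3.5 × 131 = 458.5 mol; O₂ fed = 458.5 × 1.779 = 815.7 mol.
N₂ fed = 815.7 × 79/21 = 3068 mol.
Fuel reacted = 0.968 × 131 → ξ = 126.8 mol.
Outlet (n = n₀ + ν ξ):
  C₂H₆: 131 − 1(126.8) = 4.192
  O₂: 815.7 − 3.5(126.8) = 371.8
  N₂: 3068 (inert)
  CO₂: 0 + 2(126.8) = 253.6
  H₂O: 0 + 3(126.8) = 380.4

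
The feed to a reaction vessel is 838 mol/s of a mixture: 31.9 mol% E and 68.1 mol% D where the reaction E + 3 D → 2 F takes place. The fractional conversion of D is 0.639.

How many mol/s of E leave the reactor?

146 mol/s

D reacted = 0.639 × 570.7 = 364.7 mol/s; ν_D = −3, so ξ = 364.7/3 = 121.6 mol/s.
Outlet amounts (n = n₀ + ν ξ):
  E: 267.3 − 1(121.6) = 145.8
  D: 570.7 − 3(121.6) = 206
  F: 0 + 2(121.6) = 243.1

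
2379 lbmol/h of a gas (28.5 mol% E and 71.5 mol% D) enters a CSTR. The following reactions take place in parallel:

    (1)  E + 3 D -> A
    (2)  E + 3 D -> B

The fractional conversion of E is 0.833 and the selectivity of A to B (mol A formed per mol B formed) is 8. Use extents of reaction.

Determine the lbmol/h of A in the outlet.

Conversion of E: E consumed = 0.833 × 678 = 564.8 lbmol/h = 1ξ₁ + 1ξ₂.
Selectivity: 1ξ₁ / (1ξ₂) = 8 → ξ₁ = 8 ξ₂.
Substitute: (1·8 + 1) ξ₂ = 564.8 → ξ₂ = 62.75 lbmol/h, ξ₁ = 502 lbmol/h.
Outlet amounts (n = n₀ + Σ ν·ξ):
  E: 678 − 1(502) − 1(62.75) = 113.2
  D: 1701 − 3(502) − 3(62.75) = 6.626
  A: 0 + 1(502) = 502
  B: 0 + 1(62.75) = 62.75

502 lbmol/h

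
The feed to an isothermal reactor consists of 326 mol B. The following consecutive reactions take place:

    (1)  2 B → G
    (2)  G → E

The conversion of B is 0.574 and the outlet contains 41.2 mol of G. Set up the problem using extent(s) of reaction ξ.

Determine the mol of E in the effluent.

52.4 mol

Conversion of B: B consumed = 2ξ₁ = 0.574 × 326 → ξ₁ = 93.56 mol.
G balance: n_G = 0 + 1ξ₁ − 1ξ₂ = 41.2 → ξ₂ = (1·93.56 − 41.2)/1 = 52.36 mol.
Outlet amounts (n = n₀ + Σ ν·ξ):
  B: 326 − 2(93.56) = 138.9
  G: 0 + 1(93.56) − 1(52.36) = 41.2
  E: 0 + 1(52.36) = 52.36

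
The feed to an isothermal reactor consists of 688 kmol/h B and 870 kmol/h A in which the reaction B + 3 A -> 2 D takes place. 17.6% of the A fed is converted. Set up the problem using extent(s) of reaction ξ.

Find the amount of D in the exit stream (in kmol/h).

A reacted = 0.176 × 870 = 153.1 kmol/h; ν_A = −3, so ξ = 153.1/3 = 51.04 kmol/h.
Outlet amounts (n = n₀ + ν ξ):
  B: 688 − 1(51.04) = 637
  A: 870 − 3(51.04) = 716.9
  D: 0 + 2(51.04) = 102.1

102 kmol/h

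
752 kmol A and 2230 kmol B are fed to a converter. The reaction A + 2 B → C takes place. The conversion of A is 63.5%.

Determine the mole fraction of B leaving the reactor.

A reacted = 0.635 × 752 = 477.5 kmol; ν_A = −1, so ξ = 477.5/1 = 477.5 kmol.
Outlet amounts (n = n₀ + ν ξ):
  A: 752 − 1(477.5) = 274.5
  B: 2230 − 2(477.5) = 1275
  C: 0 + 1(477.5) = 477.5
Total out = 2027 kmol; y_B = 1275 / 2027 = 0.629.

0.629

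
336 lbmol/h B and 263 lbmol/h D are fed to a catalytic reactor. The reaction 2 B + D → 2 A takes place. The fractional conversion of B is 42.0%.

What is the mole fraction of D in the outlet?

0.364

B reacted = 0.42 × 336 = 141.1 lbmol/h; ν_B = −2, so ξ = 141.1/2 = 70.56 lbmol/h.
Outlet amounts (n = n₀ + ν ξ):
  B: 336 − 2(70.56) = 194.9
  D: 263 − 1(70.56) = 192.4
  A: 0 + 2(70.56) = 141.1
Total out = 528.4 lbmol/h; y_D = 192.4 / 528.4 = 0.3642.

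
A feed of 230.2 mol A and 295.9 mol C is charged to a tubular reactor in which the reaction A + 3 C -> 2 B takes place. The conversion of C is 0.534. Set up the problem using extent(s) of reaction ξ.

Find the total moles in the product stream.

C reacted = 0.534 × 295.9 = 158 mol; ν_C = −3, so ξ = 158/3 = 52.67 mol.
Outlet amounts (n = n₀ + ν ξ):
  A: 230.2 − 1(52.67) = 177.5
  C: 295.9 − 3(52.67) = 137.9
  B: 0 + 2(52.67) = 105.3
Total out = 177.5 + 137.9 + 105.3 = 420.8 mol.

421 mol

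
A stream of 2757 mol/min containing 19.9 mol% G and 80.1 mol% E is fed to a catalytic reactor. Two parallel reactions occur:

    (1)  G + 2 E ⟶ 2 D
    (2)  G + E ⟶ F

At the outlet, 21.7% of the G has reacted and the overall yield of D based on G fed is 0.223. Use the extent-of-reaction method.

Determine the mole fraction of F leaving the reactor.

Yield of D: 2ξ₁ / 548.6 = 0.223 → ξ₁ = 61.17 mol/min.
Conversion of G: 1ξ₁ + 1ξ₂ = 0.217 × 548.6 = 119.1 → ξ₂ = 57.88 mol/min.
Outlet amounts (n = n₀ + Σ ν·ξ):
  G: 548.6 − 1(61.17) − 1(57.88) = 429.6
  E: 2208 − 2(61.17) − 1(57.88) = 2028
  D: 0 + 2(61.17) = 122.3
  F: 0 + 1(57.88) = 57.88
Total out = 2638 mol/min; y_F = 57.88 / 2638 = 0.02194.

0.0219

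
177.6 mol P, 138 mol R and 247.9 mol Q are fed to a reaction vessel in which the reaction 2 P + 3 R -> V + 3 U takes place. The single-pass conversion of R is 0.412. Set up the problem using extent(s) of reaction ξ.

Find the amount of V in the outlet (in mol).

19 mol

R reacted = 0.412 × 138 = 56.86 mol; ν_R = −3, so ξ = 56.86/3 = 18.95 mol.
Outlet amounts (n = n₀ + ν ξ):
  P: 177.6 − 2(18.95) = 139.7
  R: 138 − 3(18.95) = 81.14
  V: 0 + 1(18.95) = 18.95
  U: 0 + 3(18.95) = 56.86
  Q: 247.9 (inert)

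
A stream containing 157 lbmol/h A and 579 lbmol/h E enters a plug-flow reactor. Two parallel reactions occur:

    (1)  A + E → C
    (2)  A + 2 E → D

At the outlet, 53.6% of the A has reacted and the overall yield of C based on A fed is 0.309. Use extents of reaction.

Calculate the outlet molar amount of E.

Yield of C: 1ξ₁ / 157 = 0.309 → ξ₁ = 48.51 lbmol/h.
Conversion of A: 1ξ₁ + 1ξ₂ = 0.536 × 157 = 84.15 → ξ₂ = 35.64 lbmol/h.
Outlet amounts (n = n₀ + Σ ν·ξ):
  A: 157 − 1(48.51) − 1(35.64) = 72.85
  E: 579 − 1(48.51) − 2(35.64) = 459.2
  C: 0 + 1(48.51) = 48.51
  D: 0 + 1(35.64) = 35.64

459 lbmol/h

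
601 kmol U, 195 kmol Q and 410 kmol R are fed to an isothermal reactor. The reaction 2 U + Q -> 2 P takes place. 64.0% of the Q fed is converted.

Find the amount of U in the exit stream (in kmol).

Q reacted = 0.64 × 195 = 124.8 kmol; ν_Q = −1, so ξ = 124.8/1 = 124.8 kmol.
Outlet amounts (n = n₀ + ν ξ):
  U: 601 − 2(124.8) = 351.4
  Q: 195 − 1(124.8) = 70.2
  P: 0 + 2(124.8) = 249.6
  R: 410 (inert)

351 kmol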